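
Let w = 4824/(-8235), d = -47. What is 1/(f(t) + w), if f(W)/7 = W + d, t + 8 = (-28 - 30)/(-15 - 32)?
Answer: -43005/16210627 ≈ -0.0026529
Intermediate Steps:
t = -318/47 (t = -8 + (-28 - 30)/(-15 - 32) = -8 - 58/(-47) = -8 - 58*(-1/47) = -8 + 58/47 = -318/47 ≈ -6.7660)
f(W) = -329 + 7*W (f(W) = 7*(W - 47) = 7*(-47 + W) = -329 + 7*W)
w = -536/915 (w = 4824*(-1/8235) = -536/915 ≈ -0.58579)
1/(f(t) + w) = 1/((-329 + 7*(-318/47)) - 536/915) = 1/((-329 - 2226/47) - 536/915) = 1/(-17689/47 - 536/915) = 1/(-16210627/43005) = -43005/16210627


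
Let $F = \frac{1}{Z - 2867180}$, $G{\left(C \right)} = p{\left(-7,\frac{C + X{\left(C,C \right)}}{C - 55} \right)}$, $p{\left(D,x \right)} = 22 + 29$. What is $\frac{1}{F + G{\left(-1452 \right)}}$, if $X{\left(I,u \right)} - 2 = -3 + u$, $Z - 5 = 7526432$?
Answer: $\frac{4659257}{237622108} \approx 0.019608$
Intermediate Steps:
$Z = 7526437$ ($Z = 5 + 7526432 = 7526437$)
$X{\left(I,u \right)} = -1 + u$ ($X{\left(I,u \right)} = 2 + \left(-3 + u\right) = -1 + u$)
$p{\left(D,x \right)} = 51$
$G{\left(C \right)} = 51$
$F = \frac{1}{4659257}$ ($F = \frac{1}{7526437 - 2867180} = \frac{1}{4659257} \approx 2.1463 \cdot 10^{-7}$)
$\frac{1}{F + G{\left(-1452 \right)}} = \frac{1}{\frac{1}{4659257} + 51} = \frac{1}{\frac{237622108}{4659257}} = \frac{4659257}{237622108}$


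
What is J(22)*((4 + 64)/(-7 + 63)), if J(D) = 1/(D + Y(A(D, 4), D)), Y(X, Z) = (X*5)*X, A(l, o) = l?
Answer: 17/34188 ≈ 0.00049725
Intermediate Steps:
Y(X, Z) = 5*X² (Y(X, Z) = (5*X)*X = 5*X²)
J(D) = 1/(D + 5*D²)
J(22)*((4 + 64)/(-7 + 63)) = (1/(22*(1 + 5*22)))*((4 + 64)/(-7 + 63)) = (1/(22*(1 + 110)))*(68/56) = ((1/22)/111)*(68*(1/56)) = ((1/22)*(1/111))*(17/14) = (1/2442)*(17/14) = 17/34188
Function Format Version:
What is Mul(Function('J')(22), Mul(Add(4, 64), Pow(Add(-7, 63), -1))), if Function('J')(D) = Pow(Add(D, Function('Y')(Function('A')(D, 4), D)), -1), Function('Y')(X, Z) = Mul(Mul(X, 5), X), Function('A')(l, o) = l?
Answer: Rational(17, 34188) ≈ 0.00049725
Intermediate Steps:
Function('Y')(X, Z) = Mul(5, Pow(X, 2)) (Function('Y')(X, Z) = Mul(Mul(5, X), X) = Mul(5, Pow(X, 2)))
Function('J')(D) = Pow(Add(D, Mul(5, Pow(D, 2))), -1)
Mul(Function('J')(22), Mul(Add(4, 64), Pow(Add(-7, 63), -1))) = Mul(Mul(Pow(22, -1), Pow(Add(1, Mul(5, 22)), -1)), Mul(Add(4, 64), Pow(Add(-7, 63), -1))) = Mul(Mul(Rational(1, 22), Pow(Add(1, 110), -1)), Mul(68, Pow(56, -1))) = Mul(Mul(Rational(1, 22), Pow(111, -1)), Mul(68, Rational(1, 56))) = Mul(Mul(Rational(1, 22), Rational(1, 111)), Rational(17, 14)) = Mul(Rational(1, 2442), Rational(17, 14)) = Rational(17, 34188)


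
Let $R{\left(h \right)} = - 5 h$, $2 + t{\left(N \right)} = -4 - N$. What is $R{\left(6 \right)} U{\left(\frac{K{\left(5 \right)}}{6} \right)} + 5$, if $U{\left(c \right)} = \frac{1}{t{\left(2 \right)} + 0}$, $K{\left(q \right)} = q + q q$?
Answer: $\frac{35}{4} \approx 8.75$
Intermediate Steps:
$t{\left(N \right)} = -6 - N$ ($t{\left(N \right)} = -2 - \left(4 + N\right) = -6 - N$)
$K{\left(q \right)} = q + q^{2}$
$U{\left(c \right)} = - \frac{1}{8}$ ($U{\left(c \right)} = \frac{1}{\left(-6 - 2\right) + 0} = \frac{1}{-8 + 0} = \frac{1}{-8} = - \frac{1}{8}$)
$R{\left(6 \right)} U{\left(\frac{K{\left(5 \right)}}{6} \right)} + 5 = \left(-5\right) 6 \left(- \frac{1}{8}\right) + 5 = \left(-30\right) \left(- \frac{1}{8}\right) + 5 = \frac{15}{4} + 5 = \frac{35}{4}$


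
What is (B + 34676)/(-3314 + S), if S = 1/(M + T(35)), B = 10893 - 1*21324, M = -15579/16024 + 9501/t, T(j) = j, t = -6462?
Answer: -1047891453445/143232835258 ≈ -7.3160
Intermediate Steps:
M = -42152587/17257848 (M = -15579/16024 + 9501/(-6462) = -15579*1/16024 + 9501*(-1/6462) = -15579/16024 - 3167/2154 = -42152587/17257848 ≈ -2.4425)
B = -10431 (B = 10893 - 21324 = -10431)
S = 17257848/561872093 (S = 1/(-42152587/17257848 + 35) = 1/(561872093/17257848) = 17257848/561872093 ≈ 0.030715)
(B + 34676)/(-3314 + S) = (-10431 + 34676)/(-3314 + 17257848/561872093) = 24245/(-1862026858354/561872093) = 24245*(-561872093/1862026858354) = -1047891453445/143232835258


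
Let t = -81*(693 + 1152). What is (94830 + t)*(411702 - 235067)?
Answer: -9646920525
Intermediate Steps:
t = -149445 (t = -81*1845 = -149445)
(94830 + t)*(411702 - 235067) = (94830 - 149445)*(411702 - 235067) = -54615*176635 = -9646920525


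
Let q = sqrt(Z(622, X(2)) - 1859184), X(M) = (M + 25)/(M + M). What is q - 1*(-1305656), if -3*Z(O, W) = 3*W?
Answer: 1305656 + 3*I*sqrt(826307)/2 ≈ 1.3057e+6 + 1363.5*I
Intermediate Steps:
X(M) = (25 + M)/(2*M) (X(M) = (25 + M)/((2*M)) = (25 + M)*(1/(2*M)) = (25 + M)/(2*M))
Z(O, W) = -W
q = 3*I*sqrt(826307)/2 (q = sqrt(-(25 + 2)/(2*2) - 1859184) = sqrt(-27/(2*2) - 1859184) = sqrt(-1*27/4 - 1859184) = sqrt(-27/4 - 1859184) = sqrt(-7436763/4) = 3*I*sqrt(826307)/2 ≈ 1363.5*I)
q - 1*(-1305656) = 3*I*sqrt(826307)/2 - 1*(-1305656) = 3*I*sqrt(826307)/2 + 1305656 = 1305656 + 3*I*sqrt(826307)/2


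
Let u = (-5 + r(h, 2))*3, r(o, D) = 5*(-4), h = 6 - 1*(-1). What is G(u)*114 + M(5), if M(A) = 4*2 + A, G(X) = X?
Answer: -8537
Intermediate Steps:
h = 7 (h = 6 + 1 = 7)
r(o, D) = -20
u = -75 (u = (-5 - 20)*3 = -25*3 = -75)
M(A) = 8 + A
G(u)*114 + M(5) = -75*114 + (8 + 5) = -8550 + 13 = -8537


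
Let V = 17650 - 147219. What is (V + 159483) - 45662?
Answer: -15748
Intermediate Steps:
V = -129569
(V + 159483) - 45662 = (-129569 + 159483) - 45662 = 29914 - 45662 = -15748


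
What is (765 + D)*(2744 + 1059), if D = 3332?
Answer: 15580891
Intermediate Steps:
(765 + D)*(2744 + 1059) = (765 + 3332)*(2744 + 1059) = 4097*3803 = 15580891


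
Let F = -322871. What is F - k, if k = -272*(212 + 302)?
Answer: -183063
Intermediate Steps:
k = -139808 (k = -272*514 = -139808)
F - k = -322871 - 1*(-139808) = -322871 + 139808 = -183063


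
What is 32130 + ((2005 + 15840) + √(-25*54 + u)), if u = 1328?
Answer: 49975 + I*√22 ≈ 49975.0 + 4.6904*I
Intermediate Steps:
32130 + ((2005 + 15840) + √(-25*54 + u)) = 32130 + ((2005 + 15840) + √(-25*54 + 1328)) = 32130 + (17845 + √(-1350 + 1328)) = 32130 + (17845 + √(-22)) = 32130 + (17845 + I*√22) = 49975 + I*√22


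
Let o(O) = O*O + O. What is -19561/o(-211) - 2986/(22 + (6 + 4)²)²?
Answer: -52931948/82438755 ≈ -0.64208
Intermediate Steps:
o(O) = O + O² (o(O) = O² + O = O + O²)
-19561/o(-211) - 2986/(22 + (6 + 4)²)² = -19561*(-1/(211*(1 - 211))) - 2986/(22 + (6 + 4)²)² = -19561/((-211*(-210))) - 2986/(22 + 10²)² = -19561/44310 - 2986/(22 + 100)² = -19561*1/44310 - 2986/(122²) = -19561/44310 - 2986/14884 = -19561/44310 - 2986*1/14884 = -19561/44310 - 1493/7442 = -52931948/82438755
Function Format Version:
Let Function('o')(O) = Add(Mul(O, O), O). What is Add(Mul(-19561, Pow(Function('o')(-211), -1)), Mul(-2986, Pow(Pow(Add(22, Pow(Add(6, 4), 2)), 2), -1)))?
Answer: Rational(-52931948, 82438755) ≈ -0.64208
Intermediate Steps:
Function('o')(O) = Add(O, Pow(O, 2)) (Function('o')(O) = Add(Pow(O, 2), O) = Add(O, Pow(O, 2)))
Add(Mul(-19561, Pow(Function('o')(-211), -1)), Mul(-2986, Pow(Pow(Add(22, Pow(Add(6, 4), 2)), 2), -1))) = Add(Mul(-19561, Pow(Mul(-211, Add(1, -211)), -1)), Mul(-2986, Pow(Pow(Add(22, Pow(Add(6, 4), 2)), 2), -1))) = Add(Mul(-19561, Pow(Mul(-211, -210), -1)), Mul(-2986, Pow(Pow(Add(22, Pow(10, 2)), 2), -1))) = Add(Mul(-19561, Pow(44310, -1)), Mul(-2986, Pow(Pow(Add(22, 100), 2), -1))) = Add(Mul(-19561, Rational(1, 44310)), Mul(-2986, Pow(Pow(122, 2), -1))) = Add(Rational(-19561, 44310), Mul(-2986, Pow(14884, -1))) = Add(Rational(-19561, 44310), Mul(-2986, Rational(1, 14884))) = Add(Rational(-19561, 44310), Rational(-1493, 7442)) = Rational(-52931948, 82438755)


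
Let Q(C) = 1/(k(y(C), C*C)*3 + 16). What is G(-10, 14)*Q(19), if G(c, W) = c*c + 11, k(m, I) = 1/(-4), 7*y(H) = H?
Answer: 444/61 ≈ 7.2787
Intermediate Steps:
y(H) = H/7
k(m, I) = -1/4
G(c, W) = 11 + c**2 (G(c, W) = c**2 + 11 = 11 + c**2)
Q(C) = 4/61 (Q(C) = 1/(-1/4*3 + 16) = 1/(-3/4 + 16) = 1/(61/4) = 4/61)
G(-10, 14)*Q(19) = (11 + (-10)**2)*(4/61) = (11 + 100)*(4/61) = 111*(4/61) = 444/61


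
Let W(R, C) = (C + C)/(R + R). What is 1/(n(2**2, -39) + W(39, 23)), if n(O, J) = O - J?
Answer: 39/1700 ≈ 0.022941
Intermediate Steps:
W(R, C) = C/R (W(R, C) = (2*C)/((2*R)) = (2*C)*(1/(2*R)) = C/R)
1/(n(2**2, -39) + W(39, 23)) = 1/((2**2 - 1*(-39)) + 23/39) = 1/((4 + 39) + 23*(1/39)) = 1/(43 + 23/39) = 1/(1700/39) = 39/1700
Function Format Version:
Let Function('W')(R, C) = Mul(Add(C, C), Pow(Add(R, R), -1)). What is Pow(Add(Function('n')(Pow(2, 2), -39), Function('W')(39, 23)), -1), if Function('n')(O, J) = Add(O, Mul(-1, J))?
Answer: Rational(39, 1700) ≈ 0.022941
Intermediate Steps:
Function('W')(R, C) = Mul(C, Pow(R, -1)) (Function('W')(R, C) = Mul(Mul(2, C), Pow(Mul(2, R), -1)) = Mul(Mul(2, C), Mul(Rational(1, 2), Pow(R, -1))) = Mul(C, Pow(R, -1)))
Pow(Add(Function('n')(Pow(2, 2), -39), Function('W')(39, 23)), -1) = Pow(Add(Add(Pow(2, 2), Mul(-1, -39)), Mul(23, Pow(39, -1))), -1) = Pow(Add(Add(4, 39), Mul(23, Rational(1, 39))), -1) = Pow(Add(43, Rational(23, 39)), -1) = Pow(Rational(1700, 39), -1) = Rational(39, 1700)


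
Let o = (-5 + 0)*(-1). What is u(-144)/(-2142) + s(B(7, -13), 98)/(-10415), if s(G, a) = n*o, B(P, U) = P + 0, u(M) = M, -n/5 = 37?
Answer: 38679/247877 ≈ 0.15604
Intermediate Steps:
n = -185 (n = -5*37 = -185)
o = 5 (o = -5*(-1) = 5)
B(P, U) = P
s(G, a) = -925 (s(G, a) = -185*5 = -925)
u(-144)/(-2142) + s(B(7, -13), 98)/(-10415) = -144/(-2142) - 925/(-10415) = -144*(-1/2142) - 925*(-1/10415) = 8/119 + 185/2083 = 38679/247877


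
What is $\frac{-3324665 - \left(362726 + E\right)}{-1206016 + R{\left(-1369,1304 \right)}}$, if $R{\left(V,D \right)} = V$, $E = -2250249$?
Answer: $\frac{1437142}{1207385} \approx 1.1903$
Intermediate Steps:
$\frac{-3324665 - \left(362726 + E\right)}{-1206016 + R{\left(-1369,1304 \right)}} = \frac{-3324665 - -1887523}{-1206016 - 1369} = \frac{-3324665 + \left(-362726 + 2250249\right)}{-1207385} = \left(-3324665 + 1887523\right) \left(- \frac{1}{1207385}\right) = \left(-1437142\right) \left(- \frac{1}{1207385}\right) = \frac{1437142}{1207385}$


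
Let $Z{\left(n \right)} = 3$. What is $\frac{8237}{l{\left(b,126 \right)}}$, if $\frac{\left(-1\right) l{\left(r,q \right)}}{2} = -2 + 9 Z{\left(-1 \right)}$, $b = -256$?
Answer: $- \frac{8237}{50} \approx -164.74$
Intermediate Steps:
$l{\left(r,q \right)} = -50$ ($l{\left(r,q \right)} = - 2 \left(-2 + 9 \cdot 3\right) = - 2 \left(-2 + 27\right) = \left(-2\right) 25 = -50$)
$\frac{8237}{l{\left(b,126 \right)}} = \frac{8237}{-50} = 8237 \left(- \frac{1}{50}\right) = - \frac{8237}{50}$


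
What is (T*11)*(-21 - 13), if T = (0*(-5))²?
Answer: 0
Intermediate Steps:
T = 0 (T = 0² = 0)
(T*11)*(-21 - 13) = (0*11)*(-21 - 13) = 0*(-34) = 0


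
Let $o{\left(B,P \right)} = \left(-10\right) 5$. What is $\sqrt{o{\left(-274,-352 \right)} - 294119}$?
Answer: $i \sqrt{294169} \approx 542.37 i$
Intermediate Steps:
$o{\left(B,P \right)} = -50$
$\sqrt{o{\left(-274,-352 \right)} - 294119} = \sqrt{-50 - 294119} = \sqrt{-294169} = i \sqrt{294169}$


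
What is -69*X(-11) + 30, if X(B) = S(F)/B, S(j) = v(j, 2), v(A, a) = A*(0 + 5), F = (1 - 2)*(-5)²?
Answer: -8295/11 ≈ -754.09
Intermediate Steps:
F = -25 (F = -1*25 = -25)
v(A, a) = 5*A (v(A, a) = A*5 = 5*A)
S(j) = 5*j
X(B) = -125/B (X(B) = (5*(-25))/B = -125/B)
-69*X(-11) + 30 = -(-8625)/(-11) + 30 = -(-8625)*(-1)/11 + 30 = -69*125/11 + 30 = -8625/11 + 30 = -8295/11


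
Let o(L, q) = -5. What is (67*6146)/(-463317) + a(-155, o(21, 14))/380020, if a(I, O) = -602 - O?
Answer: -156761995889/176069726340 ≈ -0.89034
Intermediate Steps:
(67*6146)/(-463317) + a(-155, o(21, 14))/380020 = (67*6146)/(-463317) + (-602 - 1*(-5))/380020 = 411782*(-1/463317) + (-602 + 5)*(1/380020) = -411782/463317 - 597*1/380020 = -411782/463317 - 597/380020 = -156761995889/176069726340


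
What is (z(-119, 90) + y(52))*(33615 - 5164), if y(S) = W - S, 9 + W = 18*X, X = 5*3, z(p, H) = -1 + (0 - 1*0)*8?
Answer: 5917808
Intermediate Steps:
z(p, H) = -1 (z(p, H) = -1 + (0 + 0)*8 = -1 + 0*8 = -1 + 0 = -1)
X = 15
W = 261 (W = -9 + 18*15 = -9 + 270 = 261)
y(S) = 261 - S
(z(-119, 90) + y(52))*(33615 - 5164) = (-1 + (261 - 1*52))*(33615 - 5164) = (-1 + (261 - 52))*28451 = (-1 + 209)*28451 = 208*28451 = 5917808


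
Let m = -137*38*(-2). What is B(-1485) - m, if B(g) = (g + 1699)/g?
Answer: -15462034/1485 ≈ -10412.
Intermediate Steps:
B(g) = (1699 + g)/g
m = 10412 (m = -5206*(-2) = 10412)
B(-1485) - m = (1699 - 1485)/(-1485) - 1*10412 = -1/1485*214 - 10412 = -214/1485 - 10412 = -15462034/1485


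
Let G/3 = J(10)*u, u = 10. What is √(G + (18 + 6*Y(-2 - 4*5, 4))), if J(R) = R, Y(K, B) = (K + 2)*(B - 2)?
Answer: √78 ≈ 8.8318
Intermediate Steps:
Y(K, B) = (-2 + B)*(2 + K) (Y(K, B) = (2 + K)*(-2 + B) = (-2 + B)*(2 + K))
G = 300 (G = 3*(10*10) = 3*100 = 300)
√(G + (18 + 6*Y(-2 - 4*5, 4))) = √(300 + (18 + 6*(-4 - 2*(-2 - 4*5) + 2*4 + 4*(-2 - 4*5)))) = √(300 + (18 + 6*(-4 - 2*(-2 - 20) + 8 + 4*(-2 - 20)))) = √(300 + (18 + 6*(-4 - 2*(-22) + 8 + 4*(-22)))) = √(300 + (18 + 6*(-4 + 44 + 8 - 88))) = √(300 + (18 + 6*(-40))) = √(300 + (18 - 240)) = √(300 - 222) = √78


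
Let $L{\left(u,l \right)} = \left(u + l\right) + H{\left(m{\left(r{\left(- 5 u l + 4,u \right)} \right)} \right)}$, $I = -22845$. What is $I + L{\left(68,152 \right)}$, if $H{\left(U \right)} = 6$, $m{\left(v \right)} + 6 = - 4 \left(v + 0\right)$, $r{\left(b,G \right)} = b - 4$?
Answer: $-22619$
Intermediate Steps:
$r{\left(b,G \right)} = -4 + b$ ($r{\left(b,G \right)} = b - 4 = -4 + b$)
$m{\left(v \right)} = -6 - 4 v$ ($m{\left(v \right)} = -6 - 4 \left(v + 0\right) = -6 - 4 v$)
$L{\left(u,l \right)} = 6 + l + u$ ($L{\left(u,l \right)} = \left(u + l\right) + 6 = \left(l + u\right) + 6 = 6 + l + u$)
$I + L{\left(68,152 \right)} = -22845 + \left(6 + 152 + 68\right) = -22845 + 226 = -22619$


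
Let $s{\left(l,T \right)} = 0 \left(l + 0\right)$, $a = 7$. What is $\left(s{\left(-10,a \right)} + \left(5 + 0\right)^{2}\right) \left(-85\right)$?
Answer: $-2125$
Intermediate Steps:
$s{\left(l,T \right)} = 0$ ($s{\left(l,T \right)} = 0 l = 0$)
$\left(s{\left(-10,a \right)} + \left(5 + 0\right)^{2}\right) \left(-85\right) = \left(0 + \left(5 + 0\right)^{2}\right) \left(-85\right) = \left(0 + 5^{2}\right) \left(-85\right) = \left(0 + 25\right) \left(-85\right) = 25 \left(-85\right) = -2125$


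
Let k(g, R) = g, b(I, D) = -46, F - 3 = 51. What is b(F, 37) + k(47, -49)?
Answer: 1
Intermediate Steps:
F = 54 (F = 3 + 51 = 54)
b(F, 37) + k(47, -49) = -46 + 47 = 1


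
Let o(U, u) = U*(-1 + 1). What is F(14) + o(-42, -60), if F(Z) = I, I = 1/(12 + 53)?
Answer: 1/65 ≈ 0.015385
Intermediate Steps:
o(U, u) = 0 (o(U, u) = U*0 = 0)
I = 1/65 ≈ 0.015385
F(Z) = 1/65
F(14) + o(-42, -60) = 1/65 + 0 = 1/65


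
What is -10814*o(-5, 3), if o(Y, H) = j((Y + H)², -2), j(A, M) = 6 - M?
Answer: -86512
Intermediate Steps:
o(Y, H) = 8 (o(Y, H) = 6 - 1*(-2) = 6 + 2 = 8)
-10814*o(-5, 3) = -10814*8 = -86512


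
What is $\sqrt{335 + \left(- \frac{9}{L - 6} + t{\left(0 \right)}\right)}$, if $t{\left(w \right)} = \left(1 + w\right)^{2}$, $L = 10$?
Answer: $\frac{\sqrt{1335}}{2} \approx 18.269$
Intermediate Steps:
$\sqrt{335 + \left(- \frac{9}{L - 6} + t{\left(0 \right)}\right)} = \sqrt{335 - \left(- \left(1 + 0\right)^{2} + \frac{9}{10 - 6}\right)} = \sqrt{335 + \left(- \frac{9}{4} + 1^{2}\right)} = \sqrt{335 + \left(\left(-9\right) \frac{1}{4} + 1\right)} = \sqrt{335 + \left(- \frac{9}{4} + 1\right)} = \sqrt{335 - \frac{5}{4}} = \sqrt{\frac{1335}{4}} = \frac{\sqrt{1335}}{2}$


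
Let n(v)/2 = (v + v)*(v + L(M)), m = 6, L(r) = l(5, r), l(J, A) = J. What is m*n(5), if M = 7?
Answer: 1200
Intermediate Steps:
L(r) = 5
n(v) = 4*v*(5 + v) (n(v) = 2*((v + v)*(v + 5)) = 2*((2*v)*(5 + v)) = 2*(2*v*(5 + v)) = 4*v*(5 + v))
m*n(5) = 6*(4*5*(5 + 5)) = 6*(4*5*10) = 6*200 = 1200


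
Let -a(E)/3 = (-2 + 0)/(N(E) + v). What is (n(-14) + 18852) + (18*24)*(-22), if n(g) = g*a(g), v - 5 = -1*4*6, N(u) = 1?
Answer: 28058/3 ≈ 9352.7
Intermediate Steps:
v = -19 (v = 5 - 1*4*6 = 5 - 4*6 = 5 - 24 = -19)
a(E) = -⅓ (a(E) = -3*(-2 + 0)/(1 - 19) = -(-6)/(-18) = -(-6)*(-1)/18 = -3*⅑ = -⅓)
n(g) = -g/3 (n(g) = g*(-⅓) = -g/3)
(n(-14) + 18852) + (18*24)*(-22) = (-⅓*(-14) + 18852) + (18*24)*(-22) = (14/3 + 18852) + 432*(-22) = 56570/3 - 9504 = 28058/3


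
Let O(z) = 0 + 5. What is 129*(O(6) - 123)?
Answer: -15222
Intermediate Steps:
O(z) = 5
129*(O(6) - 123) = 129*(5 - 123) = 129*(-118) = -15222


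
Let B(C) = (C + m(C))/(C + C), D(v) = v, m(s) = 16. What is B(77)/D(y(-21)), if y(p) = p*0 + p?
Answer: -31/1078 ≈ -0.028757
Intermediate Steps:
y(p) = p (y(p) = 0 + p = p)
B(C) = (16 + C)/(2*C) (B(C) = (C + 16)/(C + C) = (16 + C)/((2*C)) = (16 + C)*(1/(2*C)) = (16 + C)/(2*C))
B(77)/D(y(-21)) = ((1/2)*(16 + 77)/77)/(-21) = ((1/2)*(1/77)*93)*(-1/21) = (93/154)*(-1/21) = -31/1078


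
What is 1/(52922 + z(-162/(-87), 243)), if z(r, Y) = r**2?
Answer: 841/44510318 ≈ 1.8894e-5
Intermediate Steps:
1/(52922 + z(-162/(-87), 243)) = 1/(52922 + (-162/(-87))**2) = 1/(52922 + (-162*(-1/87))**2) = 1/(52922 + (54/29)**2) = 1/(52922 + 2916/841) = 1/(44510318/841) = 841/44510318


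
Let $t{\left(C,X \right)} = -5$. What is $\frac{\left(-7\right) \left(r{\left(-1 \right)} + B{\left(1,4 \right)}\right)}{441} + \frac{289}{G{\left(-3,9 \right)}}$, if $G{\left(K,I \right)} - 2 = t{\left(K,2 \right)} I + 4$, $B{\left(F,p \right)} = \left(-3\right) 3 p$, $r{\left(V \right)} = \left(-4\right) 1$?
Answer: $- \frac{5549}{819} \approx -6.7753$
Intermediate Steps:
$r{\left(V \right)} = -4$
$B{\left(F,p \right)} = - 9 p$
$G{\left(K,I \right)} = 6 - 5 I$ ($G{\left(K,I \right)} = 2 - \left(-4 + 5 I\right) = 6 - 5 I$)
$\frac{\left(-7\right) \left(r{\left(-1 \right)} + B{\left(1,4 \right)}\right)}{441} + \frac{289}{G{\left(-3,9 \right)}} = \frac{\left(-7\right) \left(-4 - 36\right)}{441} + \frac{289}{6 - 45} = - 7 \left(-4 - 36\right) \frac{1}{441} + \frac{289}{6 - 45} = \left(-7\right) \left(-40\right) \frac{1}{441} + \frac{289}{-39} = 280 \cdot \frac{1}{441} + 289 \left(- \frac{1}{39}\right) = \frac{40}{63} - \frac{289}{39} = - \frac{5549}{819}$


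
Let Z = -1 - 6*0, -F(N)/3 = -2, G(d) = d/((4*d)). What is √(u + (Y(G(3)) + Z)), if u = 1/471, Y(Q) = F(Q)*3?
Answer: 2*√942942/471 ≈ 4.1234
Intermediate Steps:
G(d) = ¼ (G(d) = d*(1/(4*d)) = ¼)
F(N) = 6 (F(N) = -3*(-2) = 6)
Y(Q) = 18 (Y(Q) = 6*3 = 18)
Z = -1 (Z = -1 + 0 = -1)
u = 1/471 ≈ 0.0021231
√(u + (Y(G(3)) + Z)) = √(1/471 + (18 - 1)) = √(1/471 + 17) = √(8008/471) = 2*√942942/471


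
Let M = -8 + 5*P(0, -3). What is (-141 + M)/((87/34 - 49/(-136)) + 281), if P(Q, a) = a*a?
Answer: -14144/38613 ≈ -0.36630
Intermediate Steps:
P(Q, a) = a²
M = 37 (M = -8 + 5*(-3)² = -8 + 5*9 = -8 + 45 = 37)
(-141 + M)/((87/34 - 49/(-136)) + 281) = (-141 + 37)/((87/34 - 49/(-136)) + 281) = -104/((87*(1/34) - 49*(-1/136)) + 281) = -104/((87/34 + 49/136) + 281) = -104/(397/136 + 281) = -104/38613/136 = -104*136/38613 = -14144/38613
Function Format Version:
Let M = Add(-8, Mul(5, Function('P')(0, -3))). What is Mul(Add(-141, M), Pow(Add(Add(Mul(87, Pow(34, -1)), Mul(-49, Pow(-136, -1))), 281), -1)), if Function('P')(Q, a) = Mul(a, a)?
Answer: Rational(-14144, 38613) ≈ -0.36630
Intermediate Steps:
Function('P')(Q, a) = Pow(a, 2)
M = 37 (M = Add(-8, Mul(5, Pow(-3, 2))) = Add(-8, Mul(5, 9)) = Add(-8, 45) = 37)
Mul(Add(-141, M), Pow(Add(Add(Mul(87, Pow(34, -1)), Mul(-49, Pow(-136, -1))), 281), -1)) = Mul(Add(-141, 37), Pow(Add(Add(Mul(87, Pow(34, -1)), Mul(-49, Pow(-136, -1))), 281), -1)) = Mul(-104, Pow(Add(Add(Mul(87, Rational(1, 34)), Mul(-49, Rational(-1, 136))), 281), -1)) = Mul(-104, Pow(Add(Add(Rational(87, 34), Rational(49, 136)), 281), -1)) = Mul(-104, Pow(Add(Rational(397, 136), 281), -1)) = Mul(-104, Pow(Rational(38613, 136), -1)) = Mul(-104, Rational(136, 38613)) = Rational(-14144, 38613)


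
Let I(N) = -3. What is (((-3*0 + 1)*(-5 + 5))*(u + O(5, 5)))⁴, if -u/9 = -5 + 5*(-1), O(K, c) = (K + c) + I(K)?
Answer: 0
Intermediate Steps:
O(K, c) = -3 + K + c (O(K, c) = (K + c) - 3 = -3 + K + c)
u = 90 (u = -9*(-5 + 5*(-1)) = -9*(-5 - 5) = -9*(-10) = 90)
(((-3*0 + 1)*(-5 + 5))*(u + O(5, 5)))⁴ = (((-3*0 + 1)*(-5 + 5))*(90 + (-3 + 5 + 5)))⁴ = (((0 + 1)*0)*(90 + 7))⁴ = ((1*0)*97)⁴ = (0*97)⁴ = 0⁴ = 0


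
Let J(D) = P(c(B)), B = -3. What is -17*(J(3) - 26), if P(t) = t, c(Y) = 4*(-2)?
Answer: 578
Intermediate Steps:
c(Y) = -8
J(D) = -8
-17*(J(3) - 26) = -17*(-8 - 26) = -17*(-34) = 578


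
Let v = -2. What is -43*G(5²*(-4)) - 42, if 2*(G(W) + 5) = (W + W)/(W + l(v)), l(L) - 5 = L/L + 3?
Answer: 11443/91 ≈ 125.75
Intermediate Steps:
l(L) = 9 (l(L) = 5 + (L/L + 3) = 5 + (1 + 3) = 5 + 4 = 9)
G(W) = -5 + W/(9 + W) (G(W) = -5 + ((W + W)/(W + 9))/2 = -5 + ((2*W)/(9 + W))/2 = -5 + (2*W/(9 + W))/2 = -5 + W/(9 + W))
-43*G(5²*(-4)) - 42 = -43*(-45 - 4*5²*(-4))/(9 + 5²*(-4)) - 42 = -43*(-45 - 100*(-4))/(9 + 25*(-4)) - 42 = -43*(-45 - 4*(-100))/(9 - 100) - 42 = -43*(-45 + 400)/(-91) - 42 = -(-43)*355/91 - 42 = -43*(-355/91) - 42 = 15265/91 - 42 = 11443/91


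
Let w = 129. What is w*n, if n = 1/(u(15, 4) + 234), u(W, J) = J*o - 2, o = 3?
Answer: 129/244 ≈ 0.52869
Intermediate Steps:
u(W, J) = -2 + 3*J (u(W, J) = J*3 - 2 = 3*J - 2 = -2 + 3*J)
n = 1/244 (n = 1/((-2 + 3*4) + 234) = 1/((-2 + 12) + 234) = 1/(10 + 234) = 1/244 ≈ 0.0040984)
w*n = 129*(1/244) = 129/244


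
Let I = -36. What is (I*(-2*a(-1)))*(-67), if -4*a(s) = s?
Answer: -1206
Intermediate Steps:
a(s) = -s/4
(I*(-2*a(-1)))*(-67) = -(-72)*(-1/4*(-1))*(-67) = -(-72)/4*(-67) = -36*(-1/2)*(-67) = 18*(-67) = -1206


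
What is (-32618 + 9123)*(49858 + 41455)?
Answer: -2145398935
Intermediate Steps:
(-32618 + 9123)*(49858 + 41455) = -23495*91313 = -2145398935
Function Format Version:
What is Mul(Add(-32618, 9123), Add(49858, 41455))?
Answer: -2145398935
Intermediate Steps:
Mul(Add(-32618, 9123), Add(49858, 41455)) = Mul(-23495, 91313) = -2145398935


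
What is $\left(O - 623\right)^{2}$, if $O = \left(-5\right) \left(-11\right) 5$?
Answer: $121104$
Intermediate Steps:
$O = 275$ ($O = 55 \cdot 5 = 275$)
$\left(O - 623\right)^{2} = \left(275 - 623\right)^{2} = \left(-348\right)^{2} = 121104$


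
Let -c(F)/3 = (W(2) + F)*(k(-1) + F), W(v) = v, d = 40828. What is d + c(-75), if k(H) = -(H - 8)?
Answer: 26374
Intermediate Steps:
k(H) = 8 - H (k(H) = -(-8 + H) = 8 - H)
c(F) = -3*(2 + F)*(9 + F) (c(F) = -3*(2 + F)*((8 - 1*(-1)) + F) = -3*(2 + F)*((8 + 1) + F) = -3*(2 + F)*(9 + F))
d + c(-75) = 40828 + (-54 - 33*(-75) - 3*(-75)²) = 40828 + (-54 + 2475 - 3*5625) = 40828 + (-54 + 2475 - 16875) = 40828 - 14454 = 26374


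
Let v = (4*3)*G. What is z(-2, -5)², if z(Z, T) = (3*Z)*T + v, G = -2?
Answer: 36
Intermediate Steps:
v = -24 (v = (4*3)*(-2) = 12*(-2) = -24)
z(Z, T) = -24 + 3*T*Z (z(Z, T) = (3*Z)*T - 24 = 3*T*Z - 24 = -24 + 3*T*Z)
z(-2, -5)² = (-24 + 3*(-5)*(-2))² = (-24 + 30)² = 6² = 36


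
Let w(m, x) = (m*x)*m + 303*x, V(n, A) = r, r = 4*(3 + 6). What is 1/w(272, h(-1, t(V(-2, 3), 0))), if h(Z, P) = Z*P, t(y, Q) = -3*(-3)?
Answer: -1/668583 ≈ -1.4957e-6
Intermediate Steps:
r = 36 (r = 4*9 = 36)
V(n, A) = 36
t(y, Q) = 9
h(Z, P) = P*Z
w(m, x) = 303*x + x*m**2 (w(m, x) = x*m**2 + 303*x = 303*x + x*m**2)
1/w(272, h(-1, t(V(-2, 3), 0))) = 1/((9*(-1))*(303 + 272**2)) = 1/(-9*(303 + 73984)) = 1/(-9*74287) = 1/(-668583) = -1/668583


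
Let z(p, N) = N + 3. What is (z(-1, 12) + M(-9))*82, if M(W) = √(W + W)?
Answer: 1230 + 246*I*√2 ≈ 1230.0 + 347.9*I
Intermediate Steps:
z(p, N) = 3 + N
M(W) = √2*√W (M(W) = √(2*W) = √2*√W)
(z(-1, 12) + M(-9))*82 = ((3 + 12) + √2*√(-9))*82 = (15 + √2*(3*I))*82 = (15 + 3*I*√2)*82 = 1230 + 246*I*√2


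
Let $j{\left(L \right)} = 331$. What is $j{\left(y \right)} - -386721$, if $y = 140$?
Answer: $387052$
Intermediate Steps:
$j{\left(y \right)} - -386721 = 331 - -386721 = 331 + 386721 = 387052$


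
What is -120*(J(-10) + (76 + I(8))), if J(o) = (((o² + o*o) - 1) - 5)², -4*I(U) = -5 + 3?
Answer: -4525500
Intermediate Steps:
I(U) = ½ (I(U) = -(-5 + 3)/4 = -¼*(-2) = ½)
J(o) = (-6 + 2*o²)² (J(o) = (((o² + o²) - 1) - 5)² = ((2*o² - 1) - 5)² = ((-1 + 2*o²) - 5)² = (-6 + 2*o²)²)
-120*(J(-10) + (76 + I(8))) = -120*(4*(-3 + (-10)²)² + (76 + ½)) = -120*(4*(-3 + 100)² + 153/2) = -120*(4*97² + 153/2) = -120*(4*9409 + 153/2) = -120*(37636 + 153/2) = -120*75425/2 = -4525500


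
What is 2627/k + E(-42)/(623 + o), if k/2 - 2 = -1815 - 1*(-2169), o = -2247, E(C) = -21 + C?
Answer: 9623/2581 ≈ 3.7284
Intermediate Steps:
k = 712 (k = 4 + 2*(-1815 - 1*(-2169)) = 4 + 2*(-1815 + 2169) = 4 + 2*354 = 4 + 708 = 712)
2627/k + E(-42)/(623 + o) = 2627/712 + (-21 - 42)/(623 - 2247) = 2627*(1/712) - 63/(-1624) = 2627/712 - 63*(-1/1624) = 2627/712 + 9/232 = 9623/2581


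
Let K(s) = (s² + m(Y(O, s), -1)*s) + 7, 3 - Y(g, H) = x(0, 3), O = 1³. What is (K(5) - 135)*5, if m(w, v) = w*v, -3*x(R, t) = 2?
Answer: -1820/3 ≈ -606.67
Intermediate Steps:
O = 1
x(R, t) = -⅔ (x(R, t) = -⅓*2 = -⅔)
Y(g, H) = 11/3 (Y(g, H) = 3 - 1*(-⅔) = 3 + ⅔ = 11/3)
m(w, v) = v*w
K(s) = 7 + s² - 11*s/3 (K(s) = (s² + (-1*11/3)*s) + 7 = (s² - 11*s/3) + 7 = 7 + s² - 11*s/3)
(K(5) - 135)*5 = ((7 + 5² - 11/3*5) - 135)*5 = ((7 + 25 - 55/3) - 135)*5 = (41/3 - 135)*5 = -364/3*5 = -1820/3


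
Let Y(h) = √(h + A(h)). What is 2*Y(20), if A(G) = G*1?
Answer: 4*√10 ≈ 12.649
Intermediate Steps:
A(G) = G
Y(h) = √2*√h (Y(h) = √(h + h) = √(2*h) = √2*√h)
2*Y(20) = 2*(√2*√20) = 2*(√2*(2*√5)) = 2*(2*√10) = 4*√10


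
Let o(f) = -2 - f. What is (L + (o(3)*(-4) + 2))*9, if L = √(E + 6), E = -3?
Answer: 198 + 9*√3 ≈ 213.59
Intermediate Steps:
L = √3 (L = √(-3 + 6) = √3 ≈ 1.7320)
(L + (o(3)*(-4) + 2))*9 = (√3 + ((-2 - 1*3)*(-4) + 2))*9 = (√3 + ((-2 - 3)*(-4) + 2))*9 = (√3 + (-5*(-4) + 2))*9 = (√3 + (20 + 2))*9 = (√3 + 22)*9 = (22 + √3)*9 = 198 + 9*√3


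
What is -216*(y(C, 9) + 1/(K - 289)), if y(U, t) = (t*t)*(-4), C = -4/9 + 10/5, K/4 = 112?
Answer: 3709080/53 ≈ 69983.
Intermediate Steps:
K = 448 (K = 4*112 = 448)
C = 14/9 (C = -4*⅑ + 10*(⅕) = -4/9 + 2 = 14/9 ≈ 1.5556)
y(U, t) = -4*t² (y(U, t) = t²*(-4) = -4*t²)
-216*(y(C, 9) + 1/(K - 289)) = -216*(-4*9² + 1/(448 - 289)) = -216*(-4*81 + 1/159) = -216*(-324 + 1/159) = -216*(-51515/159) = 3709080/53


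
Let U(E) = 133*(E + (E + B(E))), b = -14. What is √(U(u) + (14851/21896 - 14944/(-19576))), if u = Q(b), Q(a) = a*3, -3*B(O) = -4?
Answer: I*√71007650618572644522/80369268 ≈ 104.85*I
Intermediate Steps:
B(O) = 4/3 (B(O) = -⅓*(-4) = 4/3)
Q(a) = 3*a
u = -42 (u = 3*(-14) = -42)
U(E) = 532/3 + 266*E (U(E) = 133*(E + (E + 4/3)) = 133*(E + (4/3 + E)) = 133*(4/3 + 2*E) = 532/3 + 266*E)
√(U(u) + (14851/21896 - 14944/(-19576))) = √((532/3 + 266*(-42)) + (14851/21896 - 14944/(-19576))) = √((532/3 - 11172) + (14851*(1/21896) - 14944*(-1/19576))) = √(-32984/3 + (14851/21896 + 1868/2447)) = √(-32984/3 + 77242125/53579512) = √(-1767034897433/160738536) = I*√71007650618572644522/80369268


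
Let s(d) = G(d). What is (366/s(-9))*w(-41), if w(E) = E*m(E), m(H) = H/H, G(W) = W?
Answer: 5002/3 ≈ 1667.3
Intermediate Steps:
m(H) = 1
s(d) = d
w(E) = E (w(E) = E*1 = E)
(366/s(-9))*w(-41) = (366/(-9))*(-41) = (366*(-⅑))*(-41) = -122/3*(-41) = 5002/3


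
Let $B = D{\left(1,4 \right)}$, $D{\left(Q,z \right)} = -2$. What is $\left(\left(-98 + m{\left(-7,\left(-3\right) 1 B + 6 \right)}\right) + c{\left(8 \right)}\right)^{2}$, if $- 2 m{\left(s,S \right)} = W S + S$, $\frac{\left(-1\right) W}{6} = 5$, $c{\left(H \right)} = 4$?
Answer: $6400$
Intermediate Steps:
$W = -30$ ($W = \left(-6\right) 5 = -30$)
$B = -2$
$m{\left(s,S \right)} = \frac{29 S}{2}$ ($m{\left(s,S \right)} = - \frac{- 30 S + S}{2} = - \frac{\left(-29\right) S}{2} = \frac{29 S}{2}$)
$\left(\left(-98 + m{\left(-7,\left(-3\right) 1 B + 6 \right)}\right) + c{\left(8 \right)}\right)^{2} = \left(\left(-98 + \frac{29 \left(\left(-3\right) 1 \left(-2\right) + 6\right)}{2}\right) + 4\right)^{2} = \left(\left(-98 + \frac{29 \left(\left(-3\right) \left(-2\right) + 6\right)}{2}\right) + 4\right)^{2} = \left(\left(-98 + \frac{29 \left(6 + 6\right)}{2}\right) + 4\right)^{2} = \left(\left(-98 + \frac{29}{2} \cdot 12\right) + 4\right)^{2} = \left(\left(-98 + 174\right) + 4\right)^{2} = \left(76 + 4\right)^{2} = 80^{2} = 6400$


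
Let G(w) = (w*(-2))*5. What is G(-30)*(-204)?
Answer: -61200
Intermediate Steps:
G(w) = -10*w (G(w) = -2*w*5 = -10*w)
G(-30)*(-204) = -10*(-30)*(-204) = 300*(-204) = -61200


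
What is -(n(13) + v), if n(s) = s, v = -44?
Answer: 31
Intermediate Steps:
-(n(13) + v) = -(13 - 44) = -1*(-31) = 31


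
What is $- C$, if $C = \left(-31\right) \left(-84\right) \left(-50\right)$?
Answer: $130200$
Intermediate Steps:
$C = -130200$ ($C = 2604 \left(-50\right) = -130200$)
$- C = \left(-1\right) \left(-130200\right) = 130200$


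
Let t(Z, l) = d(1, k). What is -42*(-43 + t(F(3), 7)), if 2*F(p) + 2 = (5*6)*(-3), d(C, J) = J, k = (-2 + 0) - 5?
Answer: 2100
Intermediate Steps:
k = -7 (k = -2 - 5 = -7)
F(p) = -46 (F(p) = -1 + ((5*6)*(-3))/2 = -1 + (30*(-3))/2 = -1 + (½)*(-90) = -1 - 45 = -46)
t(Z, l) = -7
-42*(-43 + t(F(3), 7)) = -42*(-43 - 7) = -42*(-50) = 2100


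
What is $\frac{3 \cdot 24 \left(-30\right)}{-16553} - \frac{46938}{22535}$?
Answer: $- \frac{728289114}{373021855} \approx -1.9524$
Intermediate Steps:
$\frac{3 \cdot 24 \left(-30\right)}{-16553} - \frac{46938}{22535} = 72 \left(-30\right) \left(- \frac{1}{16553}\right) - \frac{46938}{22535} = \left(-2160\right) \left(- \frac{1}{16553}\right) - \frac{46938}{22535} = \frac{2160}{16553} - \frac{46938}{22535} = - \frac{728289114}{373021855}$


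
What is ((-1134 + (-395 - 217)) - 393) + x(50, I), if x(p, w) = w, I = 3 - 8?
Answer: -2144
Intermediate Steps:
I = -5
((-1134 + (-395 - 217)) - 393) + x(50, I) = ((-1134 + (-395 - 217)) - 393) - 5 = ((-1134 - 612) - 393) - 5 = (-1746 - 393) - 5 = -2139 - 5 = -2144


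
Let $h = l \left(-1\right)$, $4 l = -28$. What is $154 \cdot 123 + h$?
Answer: $18949$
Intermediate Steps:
$l = -7$ ($l = \frac{1}{4} \left(-28\right) = -7$)
$h = 7$ ($h = \left(-7\right) \left(-1\right) = 7$)
$154 \cdot 123 + h = 154 \cdot 123 + 7 = 18942 + 7 = 18949$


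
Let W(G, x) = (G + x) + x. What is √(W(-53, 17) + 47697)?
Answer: √47678 ≈ 218.35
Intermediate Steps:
W(G, x) = G + 2*x
√(W(-53, 17) + 47697) = √((-53 + 2*17) + 47697) = √((-53 + 34) + 47697) = √(-19 + 47697) = √47678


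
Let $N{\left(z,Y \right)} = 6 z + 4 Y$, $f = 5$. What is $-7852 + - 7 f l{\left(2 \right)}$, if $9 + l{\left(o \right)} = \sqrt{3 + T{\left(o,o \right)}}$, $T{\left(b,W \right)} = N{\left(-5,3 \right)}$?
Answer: $-7537 - 35 i \sqrt{15} \approx -7537.0 - 135.55 i$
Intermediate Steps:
$N{\left(z,Y \right)} = 4 Y + 6 z$
$T{\left(b,W \right)} = -18$ ($T{\left(b,W \right)} = 4 \cdot 3 + 6 \left(-5\right) = 12 - 30 = -18$)
$l{\left(o \right)} = -9 + i \sqrt{15}$ ($l{\left(o \right)} = -9 + \sqrt{3 - 18} = -9 + \sqrt{-15} = -9 + i \sqrt{15}$)
$-7852 + - 7 f l{\left(2 \right)} = -7852 + \left(-7\right) 5 \left(-9 + i \sqrt{15}\right) = -7852 - 35 \left(-9 + i \sqrt{15}\right) = -7852 + \left(315 - 35 i \sqrt{15}\right) = -7537 - 35 i \sqrt{15}$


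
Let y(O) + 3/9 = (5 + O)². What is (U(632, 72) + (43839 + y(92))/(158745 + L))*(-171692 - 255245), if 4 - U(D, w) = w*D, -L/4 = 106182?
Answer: 15500733025888691/797949 ≈ 1.9426e+10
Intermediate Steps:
L = -424728 (L = -4*106182 = -424728)
y(O) = -⅓ + (5 + O)²
U(D, w) = 4 - D*w (U(D, w) = 4 - w*D = 4 - D*w)
(U(632, 72) + (43839 + y(92))/(158745 + L))*(-171692 - 255245) = ((4 - 1*632*72) + (43839 + (-⅓ + (5 + 92)²))/(158745 - 424728))*(-171692 - 255245) = ((4 - 45504) + (43839 + (-⅓ + 97²))/(-265983))*(-426937) = (-45500 + (43839 + (-⅓ + 9409))*(-1/265983))*(-426937) = (-45500 + (43839 + 28226/3)*(-1/265983))*(-426937) = (-45500 + (159743/3)*(-1/265983))*(-426937) = (-45500 - 159743/797949)*(-426937) = -36306839243/797949*(-426937) = 15500733025888691/797949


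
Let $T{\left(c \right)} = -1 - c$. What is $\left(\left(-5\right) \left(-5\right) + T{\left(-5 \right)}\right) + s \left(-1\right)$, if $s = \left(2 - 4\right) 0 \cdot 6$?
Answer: $29$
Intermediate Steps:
$s = 0$ ($s = \left(2 - 4\right) 0 \cdot 6 = \left(-2\right) 0 \cdot 6 = 0 \cdot 6 = 0$)
$\left(\left(-5\right) \left(-5\right) + T{\left(-5 \right)}\right) + s \left(-1\right) = \left(\left(-5\right) \left(-5\right) - -4\right) + 0 \left(-1\right) = \left(25 + \left(-1 + 5\right)\right) + 0 = \left(25 + 4\right) + 0 = 29 + 0 = 29$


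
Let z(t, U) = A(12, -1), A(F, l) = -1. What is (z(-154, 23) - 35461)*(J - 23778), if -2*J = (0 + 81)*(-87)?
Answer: 718265079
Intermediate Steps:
z(t, U) = -1
J = 7047/2 (J = -(0 + 81)*(-87)/2 = -81*(-87)/2 = -1/2*(-7047) = 7047/2 ≈ 3523.5)
(z(-154, 23) - 35461)*(J - 23778) = (-1 - 35461)*(7047/2 - 23778) = -35462*(-40509/2) = 718265079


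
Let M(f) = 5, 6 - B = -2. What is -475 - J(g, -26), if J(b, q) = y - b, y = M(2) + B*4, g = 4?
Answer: -508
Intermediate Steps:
B = 8 (B = 6 - 1*(-2) = 6 + 2 = 8)
y = 37 (y = 5 + 8*4 = 5 + 32 = 37)
J(b, q) = 37 - b
-475 - J(g, -26) = -475 - (37 - 1*4) = -475 - (37 - 4) = -475 - 1*33 = -475 - 33 = -508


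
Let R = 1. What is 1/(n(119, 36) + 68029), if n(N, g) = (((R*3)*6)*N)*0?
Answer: 1/68029 ≈ 1.4700e-5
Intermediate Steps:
n(N, g) = 0 (n(N, g) = (((1*3)*6)*N)*0 = ((3*6)*N)*0 = (18*N)*0 = 0)
1/(n(119, 36) + 68029) = 1/(0 + 68029) = 1/68029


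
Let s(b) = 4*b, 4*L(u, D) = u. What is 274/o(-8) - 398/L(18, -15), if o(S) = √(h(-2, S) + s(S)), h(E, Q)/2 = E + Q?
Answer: -796/9 - 137*I*√13/13 ≈ -88.444 - 37.997*I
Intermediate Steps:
L(u, D) = u/4
h(E, Q) = 2*E + 2*Q (h(E, Q) = 2*(E + Q) = 2*E + 2*Q)
o(S) = √(-4 + 6*S) (o(S) = √((2*(-2) + 2*S) + 4*S) = √((-4 + 2*S) + 4*S) = √(-4 + 6*S))
274/o(-8) - 398/L(18, -15) = 274/(√(-4 + 6*(-8))) - 398/((¼)*18) = 274/(√(-4 - 48)) - 398/9/2 = 274/(√(-52)) - 398*2/9 = 274/((2*I*√13)) - 796/9 = 274*(-I*√13/26) - 796/9 = -137*I*√13/13 - 796/9 = -796/9 - 137*I*√13/13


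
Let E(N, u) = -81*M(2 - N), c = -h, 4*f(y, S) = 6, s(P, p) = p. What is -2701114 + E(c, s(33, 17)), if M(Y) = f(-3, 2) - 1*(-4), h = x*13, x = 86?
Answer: -5403119/2 ≈ -2.7016e+6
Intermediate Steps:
h = 1118 (h = 86*13 = 1118)
f(y, S) = 3/2 (f(y, S) = (¼)*6 = 3/2)
M(Y) = 11/2 (M(Y) = 3/2 - 1*(-4) = 3/2 + 4 = 11/2)
c = -1118 (c = -1*1118 = -1118)
E(N, u) = -891/2 (E(N, u) = -81*11/2 = -891/2)
-2701114 + E(c, s(33, 17)) = -2701114 - 891/2 = -5403119/2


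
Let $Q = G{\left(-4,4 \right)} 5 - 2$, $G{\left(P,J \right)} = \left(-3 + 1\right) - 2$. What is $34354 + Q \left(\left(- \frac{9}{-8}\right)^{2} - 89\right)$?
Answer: $\frac{1161093}{32} \approx 36284.0$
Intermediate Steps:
$G{\left(P,J \right)} = -4$ ($G{\left(P,J \right)} = -2 - 2 = -4$)
$Q = -22$ ($Q = \left(-4\right) 5 - 2 = -20 - 2 = -22$)
$34354 + Q \left(\left(- \frac{9}{-8}\right)^{2} - 89\right) = 34354 - 22 \left(\left(- \frac{9}{-8}\right)^{2} - 89\right) = 34354 - 22 \left(\left(\left(-9\right) \left(- \frac{1}{8}\right)\right)^{2} - 89\right) = 34354 - 22 \left(\left(\frac{9}{8}\right)^{2} - 89\right) = 34354 - 22 \left(\frac{81}{64} - 89\right) = 34354 - - \frac{61765}{32} = 34354 + \frac{61765}{32} = \frac{1161093}{32}$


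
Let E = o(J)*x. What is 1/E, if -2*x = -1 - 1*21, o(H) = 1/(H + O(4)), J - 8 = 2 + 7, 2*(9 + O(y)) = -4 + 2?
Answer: 7/11 ≈ 0.63636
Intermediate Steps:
O(y) = -10 (O(y) = -9 + (-4 + 2)/2 = -9 + (1/2)*(-2) = -9 - 1 = -10)
J = 17 (J = 8 + (2 + 7) = 8 + 9 = 17)
o(H) = 1/(-10 + H) (o(H) = 1/(H - 10) = 1/(-10 + H))
x = 11 (x = -(-1 - 1*21)/2 = -(-1 - 21)/2 = -1/2*(-22) = 11)
E = 11/7 (E = 11/(-10 + 17) = 11/7 ≈ 1.5714)
1/E = 1/(11/7) = 7/11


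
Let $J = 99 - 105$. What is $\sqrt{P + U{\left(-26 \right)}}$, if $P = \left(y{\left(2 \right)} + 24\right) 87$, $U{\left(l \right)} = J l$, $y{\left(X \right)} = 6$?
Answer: $\sqrt{2766} \approx 52.593$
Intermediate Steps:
$J = -6$
$U{\left(l \right)} = - 6 l$
$P = 2610$ ($P = \left(6 + 24\right) 87 = 30 \cdot 87 = 2610$)
$\sqrt{P + U{\left(-26 \right)}} = \sqrt{2610 - -156} = \sqrt{2610 + 156} = \sqrt{2766}$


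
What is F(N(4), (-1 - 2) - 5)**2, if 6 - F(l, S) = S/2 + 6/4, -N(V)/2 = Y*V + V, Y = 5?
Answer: 289/4 ≈ 72.250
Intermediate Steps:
N(V) = -12*V (N(V) = -2*(5*V + V) = -12*V)
F(l, S) = 9/2 - S/2 (F(l, S) = 6 - (S/2 + 6/4) = 6 - (S*(1/2) + 6*(1/4)) = 6 - (S/2 + 3/2) = 6 - (3/2 + S/2) = 6 + (-3/2 - S/2) = 9/2 - S/2)
F(N(4), (-1 - 2) - 5)**2 = (9/2 - ((-1 - 2) - 5)/2)**2 = (9/2 - (-3 - 5)/2)**2 = (9/2 - 1/2*(-8))**2 = (9/2 + 4)**2 = (17/2)**2 = 289/4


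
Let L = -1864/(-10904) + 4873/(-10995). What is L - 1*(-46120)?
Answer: 691158772136/14986185 ≈ 46120.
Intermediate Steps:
L = -4080064/14986185 (L = -1864*(-1/10904) + 4873*(-1/10995) = 233/1363 - 4873/10995 = -4080064/14986185 ≈ -0.27225)
L - 1*(-46120) = -4080064/14986185 - 1*(-46120) = -4080064/14986185 + 46120 = 691158772136/14986185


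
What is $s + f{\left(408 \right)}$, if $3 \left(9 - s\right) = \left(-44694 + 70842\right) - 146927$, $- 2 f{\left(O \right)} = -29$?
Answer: $\frac{241699}{6} \approx 40283.0$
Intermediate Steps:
$f{\left(O \right)} = \frac{29}{2}$ ($f{\left(O \right)} = \left(- \frac{1}{2}\right) \left(-29\right) = \frac{29}{2}$)
$s = \frac{120806}{3}$ ($s = 9 - \frac{\left(-44694 + 70842\right) - 146927}{3} = 9 - \frac{26148 - 146927}{3} = 9 - - \frac{120779}{3} = 9 + \frac{120779}{3} = \frac{120806}{3} \approx 40269.0$)
$s + f{\left(408 \right)} = \frac{120806}{3} + \frac{29}{2} = \frac{241699}{6}$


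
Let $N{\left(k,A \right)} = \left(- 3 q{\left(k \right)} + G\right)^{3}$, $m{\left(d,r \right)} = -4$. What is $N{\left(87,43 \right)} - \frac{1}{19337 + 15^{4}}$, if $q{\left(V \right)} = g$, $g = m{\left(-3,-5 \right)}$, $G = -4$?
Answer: $\frac{35820543}{69962} \approx 512.0$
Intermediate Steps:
$g = -4$
$q{\left(V \right)} = -4$
$N{\left(k,A \right)} = 512$ ($N{\left(k,A \right)} = \left(\left(-3\right) \left(-4\right) - 4\right)^{3} = \left(12 - 4\right)^{3} = 8^{3} = 512$)
$N{\left(87,43 \right)} - \frac{1}{19337 + 15^{4}} = 512 - \frac{1}{19337 + 15^{4}} = 512 - \frac{1}{19337 + 50625} = 512 - \frac{1}{69962} = \frac{35820543}{69962}$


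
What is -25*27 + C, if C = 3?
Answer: -672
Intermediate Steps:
-25*27 + C = -25*27 + 3 = -675 + 3 = -672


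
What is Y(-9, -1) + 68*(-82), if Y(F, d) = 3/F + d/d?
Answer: -16726/3 ≈ -5575.3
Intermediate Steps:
Y(F, d) = 1 + 3/F (Y(F, d) = 3/F + 1 = 1 + 3/F)
Y(-9, -1) + 68*(-82) = (3 - 9)/(-9) + 68*(-82) = -⅑*(-6) - 5576 = ⅔ - 5576 = -16726/3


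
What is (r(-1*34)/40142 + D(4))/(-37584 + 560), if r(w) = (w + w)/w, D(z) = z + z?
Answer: -160569/743108704 ≈ -0.00021608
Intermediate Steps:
D(z) = 2*z
r(w) = 2 (r(w) = (2*w)/w = 2)
(r(-1*34)/40142 + D(4))/(-37584 + 560) = (2/40142 + 2*4)/(-37584 + 560) = (2*(1/40142) + 8)/(-37024) = (1/20071 + 8)*(-1/37024) = (160569/20071)*(-1/37024) = -160569/743108704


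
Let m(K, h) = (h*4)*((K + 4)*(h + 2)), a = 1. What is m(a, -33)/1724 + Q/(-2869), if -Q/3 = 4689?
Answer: 20737812/1236539 ≈ 16.771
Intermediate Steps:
Q = -14067 (Q = -3*4689 = -14067)
m(K, h) = 4*h*(2 + h)*(4 + K) (m(K, h) = (4*h)*((4 + K)*(2 + h)) = (4*h)*((2 + h)*(4 + K)) = 4*h*(2 + h)*(4 + K))
m(a, -33)/1724 + Q/(-2869) = (4*(-33)*(8 + 2*1 + 4*(-33) + 1*(-33)))/1724 - 14067/(-2869) = (4*(-33)*(8 + 2 - 132 - 33))*(1/1724) - 14067*(-1/2869) = (4*(-33)*(-155))*(1/1724) + 14067/2869 = 20460*(1/1724) + 14067/2869 = 5115/431 + 14067/2869 = 20737812/1236539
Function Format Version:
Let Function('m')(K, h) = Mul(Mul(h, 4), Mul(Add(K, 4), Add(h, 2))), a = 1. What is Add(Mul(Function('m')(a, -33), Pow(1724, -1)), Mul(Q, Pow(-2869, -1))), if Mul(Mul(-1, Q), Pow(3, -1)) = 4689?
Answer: Rational(20737812, 1236539) ≈ 16.771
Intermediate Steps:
Q = -14067 (Q = Mul(-3, 4689) = -14067)
Function('m')(K, h) = Mul(4, h, Add(2, h), Add(4, K)) (Function('m')(K, h) = Mul(Mul(4, h), Mul(Add(4, K), Add(2, h))) = Mul(Mul(4, h), Mul(Add(2, h), Add(4, K))) = Mul(4, h, Add(2, h), Add(4, K)))
Add(Mul(Function('m')(a, -33), Pow(1724, -1)), Mul(Q, Pow(-2869, -1))) = Add(Mul(Mul(4, -33, Add(8, Mul(2, 1), Mul(4, -33), Mul(1, -33))), Pow(1724, -1)), Mul(-14067, Pow(-2869, -1))) = Add(Mul(Mul(4, -33, Add(8, 2, -132, -33)), Rational(1, 1724)), Mul(-14067, Rational(-1, 2869))) = Add(Mul(Mul(4, -33, -155), Rational(1, 1724)), Rational(14067, 2869)) = Add(Mul(20460, Rational(1, 1724)), Rational(14067, 2869)) = Add(Rational(5115, 431), Rational(14067, 2869)) = Rational(20737812, 1236539)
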